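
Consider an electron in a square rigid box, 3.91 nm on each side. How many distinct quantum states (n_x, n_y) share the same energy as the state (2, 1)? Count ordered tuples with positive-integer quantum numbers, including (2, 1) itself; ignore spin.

degeneracy = 2

The level has n_x² + n_y² = 5. The ordered positive-integer solutions are (1, 2), (2, 1).
That gives 2 states.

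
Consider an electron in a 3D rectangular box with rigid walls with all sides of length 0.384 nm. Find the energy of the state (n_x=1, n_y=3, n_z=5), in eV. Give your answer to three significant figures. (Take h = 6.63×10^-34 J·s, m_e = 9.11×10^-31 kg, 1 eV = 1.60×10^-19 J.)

For a 3D rectangular well E = (h²/8m_e)·Σ n_i²/L_i² = (6.63×10^-34)²/(8·9.11×10^-31) · [1²/(0.384 nm)² + 3²/(0.384 nm)² + 5²/(0.384 nm)²].
Evaluating gives E = 1.432×10^-17 J = 89.5 eV.

E = 89.5 eV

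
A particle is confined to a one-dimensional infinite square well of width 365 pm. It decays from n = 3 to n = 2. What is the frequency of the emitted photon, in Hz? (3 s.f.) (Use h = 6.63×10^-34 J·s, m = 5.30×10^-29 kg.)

f = 5.87×10^13 Hz

E_1 = h²/(8mL²) = 7.782×10^-21 J and ΔE = (3² − 2²)E_1 = 3.891×10^-20 J.
f = ΔE/h = 3.891×10^-20/6.63×10^-34 = 5.87×10^13 Hz.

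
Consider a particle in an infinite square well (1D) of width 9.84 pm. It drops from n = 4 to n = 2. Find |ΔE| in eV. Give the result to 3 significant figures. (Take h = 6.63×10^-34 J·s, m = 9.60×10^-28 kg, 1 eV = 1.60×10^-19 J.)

E_1 = h²/(8mL²) = 5.911×10^-19 J.
|ΔE| = |4² − 2²|·E_1 = 12·5.911×10^-19 J = 7.093×10^-18 J = 44.3 eV.

|ΔE| = 44.3 eV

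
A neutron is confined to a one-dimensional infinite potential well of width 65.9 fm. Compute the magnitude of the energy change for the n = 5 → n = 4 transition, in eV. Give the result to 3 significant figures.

E_1 = h²/(8m_nL²) = 7.544×10^-15 J.
|ΔE| = |5² − 4²|·E_1 = 9·7.544×10^-15 J = 6.790×10^-14 J = 4.24×10^5 eV.

|ΔE| = 4.24×10^5 eV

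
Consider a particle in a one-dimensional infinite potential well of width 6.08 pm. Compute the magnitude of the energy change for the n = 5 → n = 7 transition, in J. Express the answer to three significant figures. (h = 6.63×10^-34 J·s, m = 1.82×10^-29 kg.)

|ΔE| = 1.96×10^-15 J

E_1 = h²/(8mL²) = 8.167×10^-17 J.
|ΔE| = |5² − 7²|·E_1 = 24·8.167×10^-17 J = 1.96×10^-15 J.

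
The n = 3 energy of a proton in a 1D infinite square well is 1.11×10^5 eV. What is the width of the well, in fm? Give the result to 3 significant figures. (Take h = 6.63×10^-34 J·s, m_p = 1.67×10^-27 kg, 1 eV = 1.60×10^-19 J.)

From E_n = n²h²/(8m_pL²), L = n·h/√(8m_pE_n).
E_3 = 1.11×10^5 eV = 1.776×10^-14 J, so L = 3·6.63×10^-34/√(8·1.67×10^-27·1.776×10^-14) = 1.29×10^-13 m = 129 fm.

L = 129 fm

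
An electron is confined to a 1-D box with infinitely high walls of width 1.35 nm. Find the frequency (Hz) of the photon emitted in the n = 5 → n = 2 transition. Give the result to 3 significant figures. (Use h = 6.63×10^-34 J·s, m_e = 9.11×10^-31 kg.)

E_1 = h²/(8m_eL²) = 3.309×10^-20 J and ΔE = (5² − 2²)E_1 = 6.949×10^-19 J.
f = ΔE/h = 6.949×10^-19/6.63×10^-34 = 1.05×10^15 Hz.

f = 1.05×10^15 Hz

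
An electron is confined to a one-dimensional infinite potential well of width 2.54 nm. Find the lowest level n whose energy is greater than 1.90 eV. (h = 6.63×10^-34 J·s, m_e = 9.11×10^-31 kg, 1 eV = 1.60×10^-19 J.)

n = 6

E_1 = h²/(8m_eL²) = 9.349×10^-21 J = 0.05843 eV.
Need n² > 1.90/0.05843 = 32.52, i.e. n > 5.703.
The smallest integer satisfying this is n = 6.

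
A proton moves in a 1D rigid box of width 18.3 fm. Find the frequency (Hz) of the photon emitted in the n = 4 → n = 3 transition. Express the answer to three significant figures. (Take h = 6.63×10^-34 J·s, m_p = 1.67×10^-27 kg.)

f = 1.04×10^21 Hz

E_1 = h²/(8m_pL²) = 9.825×10^-14 J and ΔE = (4² − 3²)E_1 = 6.877×10^-13 J.
f = ΔE/h = 6.877×10^-13/6.63×10^-34 = 1.04×10^21 Hz.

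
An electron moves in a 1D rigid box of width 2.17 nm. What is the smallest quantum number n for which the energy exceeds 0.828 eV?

n = 4

E_1 = h²/(8m_eL²) = 1.279×10^-20 J = 0.07984 eV.
Need n² > 0.828/0.07984 = 10.37, i.e. n > 3.220.
The smallest integer satisfying this is n = 4.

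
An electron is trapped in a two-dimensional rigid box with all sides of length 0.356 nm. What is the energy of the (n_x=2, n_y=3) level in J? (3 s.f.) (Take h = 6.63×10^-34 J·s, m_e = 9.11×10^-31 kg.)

E = 6.19×10^-18 J

For a 2D rectangular well E = (h²/8m_e)·Σ n_i²/L_i² = (6.63×10^-34)²/(8·9.11×10^-31) · [2²/(0.356 nm)² + 3²/(0.356 nm)²].
Evaluating gives E = 6.19×10^-18 J.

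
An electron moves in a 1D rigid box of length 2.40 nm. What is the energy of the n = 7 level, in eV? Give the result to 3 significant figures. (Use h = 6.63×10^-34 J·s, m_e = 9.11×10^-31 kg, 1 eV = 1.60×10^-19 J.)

For an infinite well E_n = n²h²/(8m_eL²), so E_1 = h²/(8m_eL²) = (6.63×10^-34)²/(8·9.11×10^-31·(2.40×10^-9 m)²) = 1.047×10^-20 J.
Then E_7 = 7²·E_1 = 49·1.047×10^-20 J = 5.130×10^-19 J.
Converting, E_7 = 5.130×10^-19 J / (1.60×10^-19 J/eV) = 3.21 eV.

E_7 = 3.21 eV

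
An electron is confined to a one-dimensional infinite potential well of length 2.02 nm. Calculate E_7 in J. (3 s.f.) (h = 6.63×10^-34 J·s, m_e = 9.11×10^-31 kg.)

For an infinite well E_n = n²h²/(8m_eL²), so E_1 = h²/(8m_eL²) = (6.63×10^-34)²/(8·9.11×10^-31·(2.02×10^-9 m)²) = 1.478×10^-20 J.
Then E_7 = 7²·E_1 = 49·1.478×10^-20 J = 7.24×10^-19 J.

E_7 = 7.24×10^-19 J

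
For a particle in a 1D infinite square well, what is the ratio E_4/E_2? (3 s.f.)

4.00

E_n ∝ n², so E_4/E_2 = 4²/2² = 16/4 = 4.00.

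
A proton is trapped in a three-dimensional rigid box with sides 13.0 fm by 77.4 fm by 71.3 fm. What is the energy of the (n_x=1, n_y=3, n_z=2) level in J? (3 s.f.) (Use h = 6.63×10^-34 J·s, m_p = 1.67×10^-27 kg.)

E = 2.70×10^-13 J

For a 3D rectangular well E = (h²/8m_p)·Σ n_i²/L_i² = (6.63×10^-34)²/(8·1.67×10^-27) · [1²/(13.0 fm)² + 3²/(77.4 fm)² + 2²/(71.3 fm)²].
Evaluating gives E = 2.70×10^-13 J.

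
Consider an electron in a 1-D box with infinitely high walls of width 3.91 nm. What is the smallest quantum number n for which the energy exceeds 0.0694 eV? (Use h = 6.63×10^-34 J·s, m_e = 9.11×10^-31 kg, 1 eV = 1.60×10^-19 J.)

E_1 = h²/(8m_eL²) = 3.945×10^-21 J = 0.02466 eV.
Need n² > 0.0694/0.02466 = 2.814, i.e. n > 1.677.
The smallest integer satisfying this is n = 2.

n = 2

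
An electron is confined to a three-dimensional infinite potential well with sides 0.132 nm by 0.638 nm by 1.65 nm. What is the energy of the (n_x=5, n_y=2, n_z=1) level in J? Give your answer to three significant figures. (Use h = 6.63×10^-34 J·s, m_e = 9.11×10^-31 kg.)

E = 8.72×10^-17 J

For a 3D rectangular well E = (h²/8m_e)·Σ n_i²/L_i² = (6.63×10^-34)²/(8·9.11×10^-31) · [5²/(0.132 nm)² + 2²/(0.638 nm)² + 1²/(1.65 nm)²].
Evaluating gives E = 8.72×10^-17 J.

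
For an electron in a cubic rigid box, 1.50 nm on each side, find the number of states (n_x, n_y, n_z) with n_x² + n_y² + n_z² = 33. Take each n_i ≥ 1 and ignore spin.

degeneracy = 6

The level has n_x² + n_y² + n_z² = 33. The ordered positive-integer solutions are (1, 4, 4), (2, 2, 5), (2, 5, 2), (4, 1, 4), (4, 4, 1), (5, 2, 2).
That gives 6 states.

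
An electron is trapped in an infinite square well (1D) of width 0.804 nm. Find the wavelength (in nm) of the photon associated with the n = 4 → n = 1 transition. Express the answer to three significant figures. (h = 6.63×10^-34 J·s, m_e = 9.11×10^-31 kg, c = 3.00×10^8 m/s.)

E_1 = h²/(8m_eL²) = 9.331×10^-20 J, so ΔE = (4² − 1²)E_1 = 1.400×10^-18 J.
λ = hc/ΔE = (6.63×10^-34·3.00×10^8)/1.400×10^-18 = 1.42×10^-7 m = 142 nm.

λ = 142 nm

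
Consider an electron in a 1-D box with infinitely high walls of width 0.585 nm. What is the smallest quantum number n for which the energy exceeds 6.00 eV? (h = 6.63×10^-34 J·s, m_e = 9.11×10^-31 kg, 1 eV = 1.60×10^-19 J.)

n = 3

E_1 = h²/(8m_eL²) = 1.762×10^-19 J = 1.101 eV.
Need n² > 6.00/1.101 = 5.450, i.e. n > 2.335.
The smallest integer satisfying this is n = 3.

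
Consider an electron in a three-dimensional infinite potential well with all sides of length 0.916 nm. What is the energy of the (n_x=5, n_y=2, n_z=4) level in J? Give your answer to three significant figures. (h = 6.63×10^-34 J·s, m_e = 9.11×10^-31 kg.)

For a 3D rectangular well E = (h²/8m_e)·Σ n_i²/L_i² = (6.63×10^-34)²/(8·9.11×10^-31) · [5²/(0.916 nm)² + 2²/(0.916 nm)² + 4²/(0.916 nm)²].
Evaluating gives E = 3.23×10^-18 J.

E = 3.23×10^-18 J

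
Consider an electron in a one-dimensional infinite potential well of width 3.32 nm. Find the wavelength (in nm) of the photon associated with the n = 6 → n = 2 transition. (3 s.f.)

E_1 = h²/(8m_eL²) = 5.466×10^-21 J, so ΔE = (6² − 2²)E_1 = 1.749×10^-19 J.
λ = hc/ΔE = (6.626×10^-34·2.998×10^8)/1.749×10^-19 = 1.14×10^-6 m = 1.14×10^3 nm.

λ = 1.14×10^3 nm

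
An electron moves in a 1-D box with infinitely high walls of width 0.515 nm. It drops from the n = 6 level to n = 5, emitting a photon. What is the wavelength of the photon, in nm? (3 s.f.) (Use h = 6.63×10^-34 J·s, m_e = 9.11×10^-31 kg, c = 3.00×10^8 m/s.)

E_1 = h²/(8m_eL²) = 2.274×10^-19 J, so ΔE = (6² − 5²)E_1 = 2.501×10^-18 J.
λ = hc/ΔE = (6.63×10^-34·3.00×10^8)/2.501×10^-18 = 7.95×10^-8 m = 79.5 nm.

λ = 79.5 nm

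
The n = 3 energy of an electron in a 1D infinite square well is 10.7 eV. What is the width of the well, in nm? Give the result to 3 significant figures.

L = 0.562 nm

From E_n = n²h²/(8m_eL²), L = n·h/√(8m_eE_n).
E_3 = 10.7 eV = 1.714×10^-18 J, so L = 3·6.626×10^-34/√(8·9.109×10^-31·1.714×10^-18) = 5.62×10^-10 m = 0.562 nm.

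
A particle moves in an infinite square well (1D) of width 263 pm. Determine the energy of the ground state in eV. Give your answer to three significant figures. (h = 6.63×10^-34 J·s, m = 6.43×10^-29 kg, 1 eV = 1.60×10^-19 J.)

E_1 = 0.0772 eV

For an infinite well E_n = n²h²/(8mL²), so E_1 = h²/(8mL²) = (6.63×10^-34)²/(8·6.43×10^-29·(2.63×10^-10 m)²) = 1.235×10^-20 J.
Converting, E_1 = 1.235×10^-20 J / (1.60×10^-19 J/eV) = 0.0772 eV.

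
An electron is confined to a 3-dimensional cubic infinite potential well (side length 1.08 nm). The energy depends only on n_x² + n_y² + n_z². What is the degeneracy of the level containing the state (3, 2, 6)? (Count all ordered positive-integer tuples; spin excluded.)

degeneracy = 6

The level has n_x² + n_y² + n_z² = 49. The ordered positive-integer solutions are (2, 3, 6), (2, 6, 3), (3, 2, 6), (3, 6, 2), (6, 2, 3), (6, 3, 2).
That gives 6 states.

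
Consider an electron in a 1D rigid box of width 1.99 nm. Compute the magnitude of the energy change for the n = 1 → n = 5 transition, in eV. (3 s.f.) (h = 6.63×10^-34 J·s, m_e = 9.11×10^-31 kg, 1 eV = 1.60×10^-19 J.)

|ΔE| = 2.28 eV

E_1 = h²/(8m_eL²) = 1.523×10^-20 J.
|ΔE| = |1² − 5²|·E_1 = 24·1.523×10^-20 J = 3.655×10^-19 J = 2.28 eV.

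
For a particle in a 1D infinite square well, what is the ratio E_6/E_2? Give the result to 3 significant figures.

E_n ∝ n², so E_6/E_2 = 6²/2² = 36/4 = 9.00.

9.00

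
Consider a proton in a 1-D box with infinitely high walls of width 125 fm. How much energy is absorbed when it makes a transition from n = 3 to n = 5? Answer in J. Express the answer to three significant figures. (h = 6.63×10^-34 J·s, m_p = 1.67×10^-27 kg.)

|ΔE| = 3.37×10^-14 J

E_1 = h²/(8m_pL²) = 2.106×10^-15 J.
|ΔE| = |3² − 5²|·E_1 = 16·2.106×10^-15 J = 3.37×10^-14 J.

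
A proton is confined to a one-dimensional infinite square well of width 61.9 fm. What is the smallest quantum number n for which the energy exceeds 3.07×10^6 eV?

E_1 = h²/(8m_pL²) = 8.561×10^-15 J = 5.344×10^4 eV.
Need n² > 3.07×10^6/5.344×10^4 = 57.45, i.e. n > 7.580.
The smallest integer satisfying this is n = 8.

n = 8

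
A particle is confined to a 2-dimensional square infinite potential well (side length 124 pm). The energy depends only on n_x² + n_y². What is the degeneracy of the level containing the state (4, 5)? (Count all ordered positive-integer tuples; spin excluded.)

The level has n_x² + n_y² = 41. The ordered positive-integer solutions are (4, 5), (5, 4).
That gives 2 states.

degeneracy = 2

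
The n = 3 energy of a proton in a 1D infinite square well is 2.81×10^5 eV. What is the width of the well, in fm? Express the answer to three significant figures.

From E_n = n²h²/(8m_pL²), L = n·h/√(8m_pE_n).
E_3 = 2.81×10^5 eV = 4.502×10^-14 J, so L = 3·6.626×10^-34/√(8·1.673×10^-27·4.502×10^-14) = 8.10×10^-14 m = 81.0 fm.

L = 81.0 fm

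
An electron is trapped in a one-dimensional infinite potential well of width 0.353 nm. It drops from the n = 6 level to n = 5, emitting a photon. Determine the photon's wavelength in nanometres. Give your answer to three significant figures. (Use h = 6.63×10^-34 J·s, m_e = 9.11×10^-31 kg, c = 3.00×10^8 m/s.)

E_1 = h²/(8m_eL²) = 4.840×10^-19 J, so ΔE = (6² − 5²)E_1 = 5.324×10^-18 J.
λ = hc/ΔE = (6.63×10^-34·3.00×10^8)/5.324×10^-18 = 3.74×10^-8 m = 37.4 nm.

λ = 37.4 nm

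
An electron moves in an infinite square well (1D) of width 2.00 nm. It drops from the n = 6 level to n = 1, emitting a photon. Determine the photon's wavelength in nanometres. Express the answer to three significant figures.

E_1 = h²/(8m_eL²) = 1.506×10^-20 J, so ΔE = (6² − 1²)E_1 = 5.271×10^-19 J.
λ = hc/ΔE = (6.626×10^-34·2.998×10^8)/5.271×10^-19 = 3.77×10^-7 m = 377 nm.

λ = 377 nm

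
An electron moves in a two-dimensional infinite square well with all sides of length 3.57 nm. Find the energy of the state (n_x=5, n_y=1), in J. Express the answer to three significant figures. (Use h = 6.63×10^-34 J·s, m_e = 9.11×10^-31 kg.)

For a 2D rectangular well E = (h²/8m_e)·Σ n_i²/L_i² = (6.63×10^-34)²/(8·9.11×10^-31) · [5²/(3.57 nm)² + 1²/(3.57 nm)²].
Evaluating gives E = 1.23×10^-19 J.

E = 1.23×10^-19 J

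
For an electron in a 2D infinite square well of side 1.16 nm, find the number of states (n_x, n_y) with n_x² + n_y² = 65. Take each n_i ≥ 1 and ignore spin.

degeneracy = 4

The level has n_x² + n_y² = 65. The ordered positive-integer solutions are (1, 8), (4, 7), (7, 4), (8, 1).
That gives 4 states.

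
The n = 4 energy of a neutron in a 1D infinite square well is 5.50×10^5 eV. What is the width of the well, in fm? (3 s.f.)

L = 77.1 fm

From E_n = n²h²/(8m_nL²), L = n·h/√(8m_nE_n).
E_4 = 5.50×10^5 eV = 8.811×10^-14 J, so L = 4·6.626×10^-34/√(8·1.675×10^-27·8.811×10^-14) = 7.71×10^-14 m = 77.1 fm.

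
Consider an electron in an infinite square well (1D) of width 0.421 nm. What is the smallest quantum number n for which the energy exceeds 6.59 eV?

E_1 = h²/(8m_eL²) = 3.399×10^-19 J = 2.122 eV.
Need n² > 6.59/2.122 = 3.106, i.e. n > 1.762.
The smallest integer satisfying this is n = 2.

n = 2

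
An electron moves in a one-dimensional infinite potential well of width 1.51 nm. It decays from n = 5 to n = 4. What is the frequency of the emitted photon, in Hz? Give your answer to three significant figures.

E_1 = h²/(8m_eL²) = 2.642×10^-20 J and ΔE = (5² − 4²)E_1 = 2.378×10^-19 J.
f = ΔE/h = 2.378×10^-19/6.626×10^-34 = 3.59×10^14 Hz.

f = 3.59×10^14 Hz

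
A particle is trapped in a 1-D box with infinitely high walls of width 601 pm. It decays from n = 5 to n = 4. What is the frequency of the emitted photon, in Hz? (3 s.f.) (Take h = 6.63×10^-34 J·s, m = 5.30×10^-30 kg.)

f = 3.90×10^14 Hz

E_1 = h²/(8mL²) = 2.870×10^-20 J and ΔE = (5² − 4²)E_1 = 2.583×10^-19 J.
f = ΔE/h = 2.583×10^-19/6.63×10^-34 = 3.90×10^14 Hz.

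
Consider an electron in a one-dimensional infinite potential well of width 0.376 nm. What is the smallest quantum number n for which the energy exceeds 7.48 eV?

E_1 = h²/(8m_eL²) = 4.262×10^-19 J = 2.660 eV.
Need n² > 7.48/2.660 = 2.812, i.e. n > 1.677.
The smallest integer satisfying this is n = 2.

n = 2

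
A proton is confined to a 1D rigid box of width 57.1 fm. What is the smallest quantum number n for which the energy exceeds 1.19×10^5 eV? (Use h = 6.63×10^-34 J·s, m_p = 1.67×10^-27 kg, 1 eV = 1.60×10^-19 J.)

n = 2

E_1 = h²/(8m_pL²) = 1.009×10^-14 J = 6.306×10^4 eV.
Need n² > 1.19×10^5/6.306×10^4 = 1.887, i.e. n > 1.374.
The smallest integer satisfying this is n = 2.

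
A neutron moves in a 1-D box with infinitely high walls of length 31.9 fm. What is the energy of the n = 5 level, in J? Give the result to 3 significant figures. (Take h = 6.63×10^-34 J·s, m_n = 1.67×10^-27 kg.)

E_5 = 8.08×10^-13 J

For an infinite well E_n = n²h²/(8m_nL²), so E_1 = h²/(8m_nL²) = (6.63×10^-34)²/(8·1.67×10^-27·(3.19×10^-14 m)²) = 3.233×10^-14 J.
Then E_5 = 5²·E_1 = 25·3.233×10^-14 J = 8.08×10^-13 J.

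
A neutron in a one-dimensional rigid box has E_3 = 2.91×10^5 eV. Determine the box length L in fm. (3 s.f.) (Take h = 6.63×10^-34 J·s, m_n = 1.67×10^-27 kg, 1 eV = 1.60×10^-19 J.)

L = 79.7 fm

From E_n = n²h²/(8m_nL²), L = n·h/√(8m_nE_n).
E_3 = 2.91×10^5 eV = 4.656×10^-14 J, so L = 3·6.63×10^-34/√(8·1.67×10^-27·4.656×10^-14) = 7.97×10^-14 m = 79.7 fm.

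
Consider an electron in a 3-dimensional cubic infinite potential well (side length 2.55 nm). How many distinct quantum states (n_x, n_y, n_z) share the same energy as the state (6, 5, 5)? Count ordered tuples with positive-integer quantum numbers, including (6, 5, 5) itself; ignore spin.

degeneracy = 15

The level has n_x² + n_y² + n_z² = 86. The ordered positive-integer solutions are (1, 2, 9), (1, 6, 7), (1, 7, 6), (1, 9, 2), (2, 1, 9), (2, 9, 1), (5, 5, 6), (5, 6, 5), (6, 1, 7), (6, 5, 5), (6, 7, 1), (7, 1, 6), (7, 6, 1), (9, 1, 2), (9, 2, 1).
That gives 15 states.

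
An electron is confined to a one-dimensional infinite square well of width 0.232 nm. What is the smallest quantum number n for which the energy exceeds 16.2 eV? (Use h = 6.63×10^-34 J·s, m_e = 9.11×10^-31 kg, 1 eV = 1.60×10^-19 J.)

n = 2

E_1 = h²/(8m_eL²) = 1.121×10^-18 J = 7.006 eV.
Need n² > 16.2/7.006 = 2.312, i.e. n > 1.521.
The smallest integer satisfying this is n = 2.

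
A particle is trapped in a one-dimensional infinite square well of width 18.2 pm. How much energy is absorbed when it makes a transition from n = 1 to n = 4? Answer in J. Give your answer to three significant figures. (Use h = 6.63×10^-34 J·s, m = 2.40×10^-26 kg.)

|ΔE| = 1.04×10^-19 J

E_1 = h²/(8mL²) = 6.912×10^-21 J.
|ΔE| = |1² − 4²|·E_1 = 15·6.912×10^-21 J = 1.04×10^-19 J.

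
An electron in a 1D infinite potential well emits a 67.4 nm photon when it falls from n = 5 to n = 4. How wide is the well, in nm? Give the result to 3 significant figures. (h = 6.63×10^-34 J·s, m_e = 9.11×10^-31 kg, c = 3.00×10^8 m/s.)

The photon carries ΔE = hc/λ = 6.63×10^-34·3.00×10^8/6.74×10^-8 m = 2.951×10^-18 J.
Since ΔE = (5² − 4²)E_1, E_1 = 3.279×10^-19 J, and L = h/√(8m_eE_1) = 4.29×10^-10 m = 0.429 nm.

L = 0.429 nm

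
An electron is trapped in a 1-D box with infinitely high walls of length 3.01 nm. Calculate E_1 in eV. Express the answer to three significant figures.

For an infinite well E_n = n²h²/(8m_eL²), so E_1 = h²/(8m_eL²) = (6.626×10^-34)²/(8·9.109×10^-31·(3.01×10^-9 m)²) = 6.650×10^-21 J.
Converting, E_1 = 6.650×10^-21 J / (1.602×10^-19 J/eV) = 0.0415 eV.

E_1 = 0.0415 eV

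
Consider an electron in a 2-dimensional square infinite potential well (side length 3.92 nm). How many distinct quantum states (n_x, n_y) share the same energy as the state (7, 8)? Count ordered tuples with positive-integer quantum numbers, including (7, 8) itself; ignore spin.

The level has n_x² + n_y² = 113. The ordered positive-integer solutions are (7, 8), (8, 7).
That gives 2 states.

degeneracy = 2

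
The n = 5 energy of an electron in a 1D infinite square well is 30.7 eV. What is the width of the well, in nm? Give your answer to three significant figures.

L = 0.553 nm

From E_n = n²h²/(8m_eL²), L = n·h/√(8m_eE_n).
E_5 = 30.7 eV = 4.918×10^-18 J, so L = 5·6.626×10^-34/√(8·9.109×10^-31·4.918×10^-18) = 5.53×10^-10 m = 0.553 nm.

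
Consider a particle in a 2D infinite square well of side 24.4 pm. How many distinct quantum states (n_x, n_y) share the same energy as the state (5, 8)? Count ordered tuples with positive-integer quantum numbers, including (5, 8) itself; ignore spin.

degeneracy = 2

The level has n_x² + n_y² = 89. The ordered positive-integer solutions are (5, 8), (8, 5).
That gives 2 states.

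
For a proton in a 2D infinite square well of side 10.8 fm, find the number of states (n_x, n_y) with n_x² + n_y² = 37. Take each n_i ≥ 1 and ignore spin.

degeneracy = 2

The level has n_x² + n_y² = 37. The ordered positive-integer solutions are (1, 6), (6, 1).
That gives 2 states.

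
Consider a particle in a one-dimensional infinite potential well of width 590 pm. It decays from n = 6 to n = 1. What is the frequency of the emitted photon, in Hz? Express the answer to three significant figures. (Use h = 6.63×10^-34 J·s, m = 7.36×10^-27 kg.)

f = 1.13×10^12 Hz

E_1 = h²/(8mL²) = 2.145×10^-23 J and ΔE = (6² − 1²)E_1 = 7.508×10^-22 J.
f = ΔE/h = 7.508×10^-22/6.63×10^-34 = 1.13×10^12 Hz.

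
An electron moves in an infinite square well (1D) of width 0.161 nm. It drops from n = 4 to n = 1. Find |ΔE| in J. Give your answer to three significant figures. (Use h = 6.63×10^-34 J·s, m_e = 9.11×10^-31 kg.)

E_1 = h²/(8m_eL²) = 2.327×10^-18 J.
|ΔE| = |4² − 1²|·E_1 = 15·2.327×10^-18 J = 3.49×10^-17 J.

|ΔE| = 3.49×10^-17 J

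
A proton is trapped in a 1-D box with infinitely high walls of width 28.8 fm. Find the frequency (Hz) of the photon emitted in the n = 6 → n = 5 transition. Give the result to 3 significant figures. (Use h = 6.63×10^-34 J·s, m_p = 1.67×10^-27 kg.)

f = 6.58×10^20 Hz

E_1 = h²/(8m_pL²) = 3.967×10^-14 J and ΔE = (6² − 5²)E_1 = 4.364×10^-13 J.
f = ΔE/h = 4.364×10^-13/6.63×10^-34 = 6.58×10^20 Hz.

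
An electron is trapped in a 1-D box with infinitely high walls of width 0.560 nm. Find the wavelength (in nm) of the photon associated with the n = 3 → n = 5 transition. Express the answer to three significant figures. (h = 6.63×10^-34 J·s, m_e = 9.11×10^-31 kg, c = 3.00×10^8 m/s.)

λ = 64.6 nm

E_1 = h²/(8m_eL²) = 1.923×10^-19 J, so ΔE = (5² − 3²)E_1 = 3.077×10^-18 J.
λ = hc/ΔE = (6.63×10^-34·3.00×10^8)/3.077×10^-18 = 6.46×10^-8 m = 64.6 nm.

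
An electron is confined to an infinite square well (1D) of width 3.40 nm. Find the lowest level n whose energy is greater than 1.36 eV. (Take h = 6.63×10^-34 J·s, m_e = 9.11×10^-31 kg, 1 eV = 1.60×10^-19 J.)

E_1 = h²/(8m_eL²) = 5.217×10^-21 J = 0.03261 eV.
Need n² > 1.36/0.03261 = 41.70, i.e. n > 6.458.
The smallest integer satisfying this is n = 7.

n = 7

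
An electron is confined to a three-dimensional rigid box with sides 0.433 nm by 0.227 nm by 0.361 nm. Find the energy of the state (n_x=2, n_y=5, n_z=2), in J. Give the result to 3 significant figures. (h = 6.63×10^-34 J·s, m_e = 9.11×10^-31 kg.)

For a 3D rectangular well E = (h²/8m_e)·Σ n_i²/L_i² = (6.63×10^-34)²/(8·9.11×10^-31) · [2²/(0.433 nm)² + 5²/(0.227 nm)² + 2²/(0.361 nm)²].
Evaluating gives E = 3.24×10^-17 J.

E = 3.24×10^-17 J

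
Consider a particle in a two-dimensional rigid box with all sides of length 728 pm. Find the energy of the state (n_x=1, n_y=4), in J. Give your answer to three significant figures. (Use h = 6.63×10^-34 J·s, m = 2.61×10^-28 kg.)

For a 2D rectangular well E = (h²/8m)·Σ n_i²/L_i² = (6.63×10^-34)²/(8·2.61×10^-28) · [1²/(728 pm)² + 4²/(728 pm)²].
Evaluating gives E = 6.75×10^-21 J.

E = 6.75×10^-21 J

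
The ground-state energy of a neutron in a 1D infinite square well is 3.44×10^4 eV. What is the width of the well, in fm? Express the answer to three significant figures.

L = 77.1 fm

From E_n = n²h²/(8m_nL²), L = n·h/√(8m_nE_n).
E_1 = 3.44×10^4 eV = 5.511×10^-15 J, so L = 1·6.626×10^-34/√(8·1.675×10^-27·5.511×10^-15) = 7.71×10^-14 m = 77.1 fm.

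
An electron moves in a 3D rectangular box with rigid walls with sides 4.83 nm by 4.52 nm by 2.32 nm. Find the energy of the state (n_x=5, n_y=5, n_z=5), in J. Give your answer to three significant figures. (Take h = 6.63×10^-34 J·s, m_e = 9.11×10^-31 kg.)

For a 3D rectangular well E = (h²/8m_e)·Σ n_i²/L_i² = (6.63×10^-34)²/(8·9.11×10^-31) · [5²/(4.83 nm)² + 5²/(4.52 nm)² + 5²/(2.32 nm)²].
Evaluating gives E = 4.19×10^-19 J.

E = 4.19×10^-19 J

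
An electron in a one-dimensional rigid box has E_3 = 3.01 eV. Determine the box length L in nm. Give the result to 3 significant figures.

L = 1.06 nm

From E_n = n²h²/(8m_eL²), L = n·h/√(8m_eE_n).
E_3 = 3.01 eV = 4.822×10^-19 J, so L = 3·6.626×10^-34/√(8·9.109×10^-31·4.822×10^-19) = 1.06×10^-9 m = 1.06 nm.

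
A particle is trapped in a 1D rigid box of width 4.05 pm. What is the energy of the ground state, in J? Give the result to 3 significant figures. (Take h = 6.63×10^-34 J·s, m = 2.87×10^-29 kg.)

E_1 = 1.17×10^-16 J

For an infinite well E_n = n²h²/(8mL²), so E_1 = h²/(8mL²) = (6.63×10^-34)²/(8·2.87×10^-29·(4.05×10^-12 m)²) = 1.167×10^-16 J.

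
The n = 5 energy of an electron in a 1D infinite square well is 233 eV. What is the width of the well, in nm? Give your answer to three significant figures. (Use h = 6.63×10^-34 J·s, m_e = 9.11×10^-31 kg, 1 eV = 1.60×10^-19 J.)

L = 0.201 nm

From E_n = n²h²/(8m_eL²), L = n·h/√(8m_eE_n).
E_5 = 233 eV = 3.728×10^-17 J, so L = 5·6.63×10^-34/√(8·9.11×10^-31·3.728×10^-17) = 2.01×10^-10 m = 0.201 nm.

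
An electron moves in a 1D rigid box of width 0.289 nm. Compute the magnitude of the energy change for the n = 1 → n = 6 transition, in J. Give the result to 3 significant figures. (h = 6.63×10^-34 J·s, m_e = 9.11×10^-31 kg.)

|ΔE| = 2.53×10^-17 J

E_1 = h²/(8m_eL²) = 7.221×10^-19 J.
|ΔE| = |1² − 6²|·E_1 = 35·7.221×10^-19 J = 2.53×10^-17 J.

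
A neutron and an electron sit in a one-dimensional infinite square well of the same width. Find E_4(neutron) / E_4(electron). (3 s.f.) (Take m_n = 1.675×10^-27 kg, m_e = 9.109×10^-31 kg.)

E_n ∝ 1/m at fixed n and L, so the ratio is m_e/m_n = 9.109×10^-31/1.675×10^-27 = 5.44×10^-4.

5.44×10^-4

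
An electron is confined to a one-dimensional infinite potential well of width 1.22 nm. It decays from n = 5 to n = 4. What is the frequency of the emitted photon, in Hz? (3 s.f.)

E_1 = h²/(8m_eL²) = 4.048×10^-20 J and ΔE = (5² − 4²)E_1 = 3.643×10^-19 J.
f = ΔE/h = 3.643×10^-19/6.626×10^-34 = 5.50×10^14 Hz.

f = 5.50×10^14 Hz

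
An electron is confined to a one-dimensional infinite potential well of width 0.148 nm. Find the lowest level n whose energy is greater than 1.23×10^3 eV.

n = 9

E_1 = h²/(8m_eL²) = 2.751×10^-18 J = 17.17 eV.
Need n² > 1.23×10^3/17.17 = 71.64, i.e. n > 8.464.
The smallest integer satisfying this is n = 9.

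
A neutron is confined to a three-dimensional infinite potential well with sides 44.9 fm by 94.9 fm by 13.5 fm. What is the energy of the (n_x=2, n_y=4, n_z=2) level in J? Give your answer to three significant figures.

E = 8.42×10^-13 J

For a 3D rectangular well E = (h²/8m_n)·Σ n_i²/L_i² = (6.626×10^-34)²/(8·1.675×10^-27) · [2²/(44.9 fm)² + 4²/(94.9 fm)² + 2²/(13.5 fm)²].
Evaluating gives E = 8.42×10^-13 J.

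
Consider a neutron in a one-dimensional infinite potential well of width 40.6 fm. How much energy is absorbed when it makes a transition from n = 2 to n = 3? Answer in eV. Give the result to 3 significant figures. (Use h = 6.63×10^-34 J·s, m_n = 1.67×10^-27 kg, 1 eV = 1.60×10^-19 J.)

|ΔE| = 6.24×10^5 eV

E_1 = h²/(8m_nL²) = 1.996×10^-14 J.
|ΔE| = |2² − 3²|·E_1 = 5·1.996×10^-14 J = 9.980×10^-14 J = 6.24×10^5 eV.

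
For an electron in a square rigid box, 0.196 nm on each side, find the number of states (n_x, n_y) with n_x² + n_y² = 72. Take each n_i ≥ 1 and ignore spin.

The level has n_x² + n_y² = 72. The ordered positive-integer solutions are (6, 6).
That gives 1 state.

degeneracy = 1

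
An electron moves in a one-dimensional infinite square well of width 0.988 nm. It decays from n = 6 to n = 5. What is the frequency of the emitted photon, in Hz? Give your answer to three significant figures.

f = 1.02×10^15 Hz

E_1 = h²/(8m_eL²) = 6.172×10^-20 J and ΔE = (6² − 5²)E_1 = 6.789×10^-19 J.
f = ΔE/h = 6.789×10^-19/6.626×10^-34 = 1.02×10^15 Hz.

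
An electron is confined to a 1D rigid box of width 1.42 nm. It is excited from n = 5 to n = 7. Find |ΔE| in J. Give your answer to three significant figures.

|ΔE| = 7.17×10^-19 J

E_1 = h²/(8m_eL²) = 2.988×10^-20 J.
|ΔE| = |5² − 7²|·E_1 = 24·2.988×10^-20 J = 7.17×10^-19 J.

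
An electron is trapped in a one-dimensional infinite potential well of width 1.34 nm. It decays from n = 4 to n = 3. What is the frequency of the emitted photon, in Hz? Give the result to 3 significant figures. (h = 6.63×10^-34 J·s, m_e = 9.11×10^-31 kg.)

E_1 = h²/(8m_eL²) = 3.359×10^-20 J and ΔE = (4² − 3²)E_1 = 2.351×10^-19 J.
f = ΔE/h = 2.351×10^-19/6.63×10^-34 = 3.55×10^14 Hz.

f = 3.55×10^14 Hz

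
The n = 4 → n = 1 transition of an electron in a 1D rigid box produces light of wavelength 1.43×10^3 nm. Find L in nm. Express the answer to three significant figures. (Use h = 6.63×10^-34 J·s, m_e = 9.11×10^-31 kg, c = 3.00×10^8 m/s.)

The photon carries ΔE = hc/λ = 6.63×10^-34·3.00×10^8/1.43×10^-6 m = 1.391×10^-19 J.
Since ΔE = (4² − 1²)E_1, E_1 = 9.273×10^-21 J, and L = h/√(8m_eE_1) = 2.55×10^-9 m = 2.55 nm.

L = 2.55 nm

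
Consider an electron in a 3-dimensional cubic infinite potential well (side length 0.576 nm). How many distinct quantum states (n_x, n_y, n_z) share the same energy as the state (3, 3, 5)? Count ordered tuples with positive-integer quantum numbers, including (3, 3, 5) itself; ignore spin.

degeneracy = 3

The level has n_x² + n_y² + n_z² = 43. The ordered positive-integer solutions are (3, 3, 5), (3, 5, 3), (5, 3, 3).
That gives 3 states.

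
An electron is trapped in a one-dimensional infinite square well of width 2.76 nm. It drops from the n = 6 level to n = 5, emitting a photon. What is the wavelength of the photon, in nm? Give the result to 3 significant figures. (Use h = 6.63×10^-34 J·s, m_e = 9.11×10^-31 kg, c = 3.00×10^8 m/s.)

E_1 = h²/(8m_eL²) = 7.918×10^-21 J, so ΔE = (6² − 5²)E_1 = 8.710×10^-20 J.
λ = hc/ΔE = (6.63×10^-34·3.00×10^8)/8.710×10^-20 = 2.28×10^-6 m = 2.28×10^3 nm.

λ = 2.28×10^3 nm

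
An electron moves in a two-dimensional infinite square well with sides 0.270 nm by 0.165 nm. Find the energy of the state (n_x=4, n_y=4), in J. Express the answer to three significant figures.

For a 2D rectangular well E = (h²/8m_e)·Σ n_i²/L_i² = (6.626×10^-34)²/(8·9.109×10^-31) · [4²/(0.270 nm)² + 4²/(0.165 nm)²].
Evaluating gives E = 4.86×10^-17 J.

E = 4.86×10^-17 J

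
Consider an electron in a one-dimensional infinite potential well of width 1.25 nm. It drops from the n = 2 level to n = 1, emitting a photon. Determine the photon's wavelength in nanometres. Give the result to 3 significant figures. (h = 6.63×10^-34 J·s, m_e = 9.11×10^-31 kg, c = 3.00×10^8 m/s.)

E_1 = h²/(8m_eL²) = 3.860×10^-20 J, so ΔE = (2² − 1²)E_1 = 1.158×10^-19 J.
λ = hc/ΔE = (6.63×10^-34·3.00×10^8)/1.158×10^-19 = 1.72×10^-6 m = 1.72×10^3 nm.

λ = 1.72×10^3 nm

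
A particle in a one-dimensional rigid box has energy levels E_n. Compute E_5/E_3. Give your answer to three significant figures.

E_n ∝ n², so E_5/E_3 = 5²/3² = 25/9 = 2.78.

2.78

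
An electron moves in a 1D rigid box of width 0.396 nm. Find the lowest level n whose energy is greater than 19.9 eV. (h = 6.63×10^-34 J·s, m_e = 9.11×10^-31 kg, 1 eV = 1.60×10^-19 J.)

n = 3

E_1 = h²/(8m_eL²) = 3.846×10^-19 J = 2.404 eV.
Need n² > 19.9/2.404 = 8.278, i.e. n > 2.877.
The smallest integer satisfying this is n = 3.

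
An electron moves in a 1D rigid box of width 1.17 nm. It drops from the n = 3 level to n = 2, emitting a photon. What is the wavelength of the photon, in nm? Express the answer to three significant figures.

E_1 = h²/(8m_eL²) = 4.401×10^-20 J, so ΔE = (3² − 2²)E_1 = 2.200×10^-19 J.
λ = hc/ΔE = (6.626×10^-34·2.998×10^8)/2.200×10^-19 = 9.03×10^-7 m = 903 nm.

λ = 903 nm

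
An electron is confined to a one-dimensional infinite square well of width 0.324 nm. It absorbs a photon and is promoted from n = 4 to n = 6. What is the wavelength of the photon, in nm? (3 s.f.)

E_1 = h²/(8m_eL²) = 5.739×10^-19 J, so ΔE = (6² − 4²)E_1 = 1.148×10^-17 J.
λ = hc/ΔE = (6.626×10^-34·2.998×10^8)/1.148×10^-17 = 1.73×10^-8 m = 17.3 nm.

λ = 17.3 nm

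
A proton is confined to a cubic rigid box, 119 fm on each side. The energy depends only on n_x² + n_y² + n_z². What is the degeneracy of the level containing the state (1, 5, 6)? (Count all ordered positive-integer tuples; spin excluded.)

The level has n_x² + n_y² + n_z² = 62. The ordered positive-integer solutions are (1, 5, 6), (1, 6, 5), (2, 3, 7), (2, 7, 3), (3, 2, 7), (3, 7, 2), (5, 1, 6), (5, 6, 1), (6, 1, 5), (6, 5, 1), (7, 2, 3), (7, 3, 2).
That gives 12 states.

degeneracy = 12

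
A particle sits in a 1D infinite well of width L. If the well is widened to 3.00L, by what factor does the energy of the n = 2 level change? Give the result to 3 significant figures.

0.111

E_n ∝ 1/L², so the energy scales by 1/3.00² = 0.111.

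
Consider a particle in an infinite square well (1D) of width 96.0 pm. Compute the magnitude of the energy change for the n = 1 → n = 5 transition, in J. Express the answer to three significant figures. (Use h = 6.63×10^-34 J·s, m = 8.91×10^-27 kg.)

|ΔE| = 1.61×10^-20 J

E_1 = h²/(8mL²) = 6.691×10^-22 J.
|ΔE| = |1² − 5²|·E_1 = 24·6.691×10^-22 J = 1.61×10^-20 J.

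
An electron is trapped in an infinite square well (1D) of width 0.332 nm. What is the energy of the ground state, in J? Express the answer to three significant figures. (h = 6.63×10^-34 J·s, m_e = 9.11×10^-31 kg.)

For an infinite well E_n = n²h²/(8m_eL²), so E_1 = h²/(8m_eL²) = (6.63×10^-34)²/(8·9.11×10^-31·(3.32×10^-10 m)²) = 5.472×10^-19 J.

E_1 = 5.47×10^-19 J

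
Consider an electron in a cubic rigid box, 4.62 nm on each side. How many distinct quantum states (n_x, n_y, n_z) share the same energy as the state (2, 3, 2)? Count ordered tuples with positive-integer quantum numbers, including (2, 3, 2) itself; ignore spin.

degeneracy = 3

The level has n_x² + n_y² + n_z² = 17. The ordered positive-integer solutions are (2, 2, 3), (2, 3, 2), (3, 2, 2).
That gives 3 states.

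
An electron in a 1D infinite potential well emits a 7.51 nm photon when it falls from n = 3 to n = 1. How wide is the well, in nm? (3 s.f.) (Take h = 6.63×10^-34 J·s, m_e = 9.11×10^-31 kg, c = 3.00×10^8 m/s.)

The photon carries ΔE = hc/λ = 6.63×10^-34·3.00×10^8/7.51×10^-9 m = 2.648×10^-17 J.
Since ΔE = (3² − 1²)E_1, E_1 = 3.310×10^-18 J, and L = h/√(8m_eE_1) = 1.35×10^-10 m = 0.135 nm.

L = 0.135 nm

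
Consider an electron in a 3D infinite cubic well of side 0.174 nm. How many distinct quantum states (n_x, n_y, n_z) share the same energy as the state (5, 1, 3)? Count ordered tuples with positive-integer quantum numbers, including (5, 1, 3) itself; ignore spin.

The level has n_x² + n_y² + n_z² = 35. The ordered positive-integer solutions are (1, 3, 5), (1, 5, 3), (3, 1, 5), (3, 5, 1), (5, 1, 3), (5, 3, 1).
That gives 6 states.

degeneracy = 6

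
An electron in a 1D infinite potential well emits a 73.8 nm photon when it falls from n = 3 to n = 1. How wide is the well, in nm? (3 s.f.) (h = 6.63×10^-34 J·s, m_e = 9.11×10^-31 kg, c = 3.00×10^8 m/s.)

L = 0.423 nm

The photon carries ΔE = hc/λ = 6.63×10^-34·3.00×10^8/7.38×10^-8 m = 2.695×10^-18 J.
Since ΔE = (3² − 1²)E_1, E_1 = 3.369×10^-19 J, and L = h/√(8m_eE_1) = 4.23×10^-10 m = 0.423 nm.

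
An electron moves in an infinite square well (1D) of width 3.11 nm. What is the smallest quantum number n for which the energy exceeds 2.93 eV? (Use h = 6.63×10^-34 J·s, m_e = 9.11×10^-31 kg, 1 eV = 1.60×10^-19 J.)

E_1 = h²/(8m_eL²) = 6.236×10^-21 J = 0.03898 eV.
Need n² > 2.93/0.03898 = 75.17, i.e. n > 8.670.
The smallest integer satisfying this is n = 9.

n = 9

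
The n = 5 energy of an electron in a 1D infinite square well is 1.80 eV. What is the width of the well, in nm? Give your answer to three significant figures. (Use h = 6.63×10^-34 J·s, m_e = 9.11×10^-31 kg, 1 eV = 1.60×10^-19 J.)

L = 2.29 nm

From E_n = n²h²/(8m_eL²), L = n·h/√(8m_eE_n).
E_5 = 1.80 eV = 2.880×10^-19 J, so L = 5·6.63×10^-34/√(8·9.11×10^-31·2.880×10^-19) = 2.29×10^-9 m = 2.29 nm.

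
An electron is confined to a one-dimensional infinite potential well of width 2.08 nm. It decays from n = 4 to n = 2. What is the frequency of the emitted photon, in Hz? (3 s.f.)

E_1 = h²/(8m_eL²) = 1.393×10^-20 J and ΔE = (4² − 2²)E_1 = 1.672×10^-19 J.
f = ΔE/h = 1.672×10^-19/6.626×10^-34 = 2.52×10^14 Hz.

f = 2.52×10^14 Hz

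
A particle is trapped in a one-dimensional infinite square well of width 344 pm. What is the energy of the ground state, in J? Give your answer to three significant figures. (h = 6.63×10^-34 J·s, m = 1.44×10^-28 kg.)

For an infinite well E_n = n²h²/(8mL²), so E_1 = h²/(8mL²) = (6.63×10^-34)²/(8·1.44×10^-28·(3.44×10^-10 m)²) = 3.224×10^-21 J.

E_1 = 3.22×10^-21 J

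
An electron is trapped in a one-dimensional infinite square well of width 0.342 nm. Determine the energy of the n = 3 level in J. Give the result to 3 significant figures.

For an infinite well E_n = n²h²/(8m_eL²), so E_1 = h²/(8m_eL²) = (6.626×10^-34)²/(8·9.109×10^-31·(3.42×10^-10 m)²) = 5.151×10^-19 J.
Then E_3 = 3²·E_1 = 9·5.151×10^-19 J = 4.64×10^-18 J.

E_3 = 4.64×10^-18 J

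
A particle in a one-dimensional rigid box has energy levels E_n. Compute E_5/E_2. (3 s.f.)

6.25

E_n ∝ n², so E_5/E_2 = 5²/2² = 25/4 = 6.25.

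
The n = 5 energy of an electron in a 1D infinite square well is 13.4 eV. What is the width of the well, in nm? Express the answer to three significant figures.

From E_n = n²h²/(8m_eL²), L = n·h/√(8m_eE_n).
E_5 = 13.4 eV = 2.147×10^-18 J, so L = 5·6.626×10^-34/√(8·9.109×10^-31·2.147×10^-18) = 8.38×10^-10 m = 0.838 nm.

L = 0.838 nm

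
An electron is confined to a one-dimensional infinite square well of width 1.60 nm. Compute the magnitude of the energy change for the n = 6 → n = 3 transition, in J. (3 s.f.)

|ΔE| = 6.35×10^-19 J

E_1 = h²/(8m_eL²) = 2.353×10^-20 J.
|ΔE| = |6² − 3²|·E_1 = 27·2.353×10^-20 J = 6.35×10^-19 J.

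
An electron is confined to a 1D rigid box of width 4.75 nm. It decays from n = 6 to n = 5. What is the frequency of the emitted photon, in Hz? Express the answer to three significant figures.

f = 4.43×10^13 Hz

E_1 = h²/(8m_eL²) = 2.670×10^-21 J and ΔE = (6² − 5²)E_1 = 2.937×10^-20 J.
f = ΔE/h = 2.937×10^-20/6.626×10^-34 = 4.43×10^13 Hz.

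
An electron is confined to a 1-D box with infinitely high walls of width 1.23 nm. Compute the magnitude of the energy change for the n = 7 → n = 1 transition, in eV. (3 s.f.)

|ΔE| = 11.9 eV

E_1 = h²/(8m_eL²) = 3.982×10^-20 J.
|ΔE| = |7² − 1²|·E_1 = 48·3.982×10^-20 J = 1.911×10^-18 J = 11.9 eV.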